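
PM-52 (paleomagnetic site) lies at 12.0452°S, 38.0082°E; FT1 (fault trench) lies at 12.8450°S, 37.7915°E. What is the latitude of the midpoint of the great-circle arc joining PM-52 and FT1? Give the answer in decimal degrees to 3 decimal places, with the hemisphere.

12.445°S

Bx = cos φ₂ cos Δλ = 0.974968,  By = cos φ₂ sin Δλ = -0.003687
φₘ = atan2(sin φ₁ + sin φ₂, √((cos φ₁ + Bx)² + By²)) = -12.44512°
λₘ = λ₁ + atan2(By, cos φ₁ + Bx) = 37.90002°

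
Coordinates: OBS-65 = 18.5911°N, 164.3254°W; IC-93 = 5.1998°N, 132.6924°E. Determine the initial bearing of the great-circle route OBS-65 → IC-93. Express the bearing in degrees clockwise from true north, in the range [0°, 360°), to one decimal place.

266.2°

Δλ = -62.9822°
y = sin Δλ · cos φ₂ = -0.887199
x = cos φ₁ sin φ₂ − sin φ₁ cos φ₂ cos Δλ = -0.058330
θ = atan2(y, x) = -93.7616° → 266.2384° (mod 360°)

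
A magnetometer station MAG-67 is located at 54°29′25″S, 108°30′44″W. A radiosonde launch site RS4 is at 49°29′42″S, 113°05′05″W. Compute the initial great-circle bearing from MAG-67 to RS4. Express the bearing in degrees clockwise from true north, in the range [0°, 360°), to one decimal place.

MAG-67: φ = -54.49028°, λ = -108.51222°
RS4: φ = -49.49500°, λ = -113.08472°
Δλ = -4.5725°
y = sin Δλ · cos φ₂ = -0.051780
x = cos φ₁ sin φ₂ − sin φ₁ cos φ₂ cos Δλ = 0.085391
θ = atan2(y, x) = -31.2319° → 328.7681° (mod 360°)

328.8°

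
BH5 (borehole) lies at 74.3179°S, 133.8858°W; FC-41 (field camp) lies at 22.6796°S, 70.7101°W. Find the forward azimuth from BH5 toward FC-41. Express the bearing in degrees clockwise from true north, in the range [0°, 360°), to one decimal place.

70.2°

Δλ = 63.1757°
y = sin Δλ · cos φ₂ = 0.823390
x = cos φ₁ sin φ₂ − sin φ₁ cos φ₂ cos Δλ = 0.296643
θ = atan2(y, x) = 70.1874° → 70.1874° (mod 360°)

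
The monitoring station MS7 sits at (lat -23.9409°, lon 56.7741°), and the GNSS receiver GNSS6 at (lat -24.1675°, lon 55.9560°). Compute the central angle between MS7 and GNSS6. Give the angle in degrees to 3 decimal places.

Δφ = -0.2266°,  Δλ = -0.8181°
a = sin²(Δφ/2) + cos φ₁ cos φ₂ sin²(Δλ/2) = 0.000046
c = 2·arcsin(√a) = 0.013625 rad = 0.7807°

0.781°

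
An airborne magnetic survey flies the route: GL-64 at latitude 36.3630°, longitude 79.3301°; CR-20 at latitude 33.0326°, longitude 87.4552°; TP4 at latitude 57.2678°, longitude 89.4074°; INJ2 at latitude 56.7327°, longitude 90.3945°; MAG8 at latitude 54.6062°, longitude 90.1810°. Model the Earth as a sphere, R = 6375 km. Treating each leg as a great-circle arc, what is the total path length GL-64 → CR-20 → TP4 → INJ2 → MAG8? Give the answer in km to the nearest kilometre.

GL-64→CR-20: c = 0.130213 rad, d = 830.11 km
CR-20→TP4: c = 0.423625 rad, d = 2700.61 km
TP4→INJ2: c = 0.013238 rad, d = 84.40 km
INJ2→MAG8: c = 0.037174 rad, d = 236.98 km
Total = 830.11 + 2700.61 + 84.40 + 236.98 = 3852.09 km

3852 km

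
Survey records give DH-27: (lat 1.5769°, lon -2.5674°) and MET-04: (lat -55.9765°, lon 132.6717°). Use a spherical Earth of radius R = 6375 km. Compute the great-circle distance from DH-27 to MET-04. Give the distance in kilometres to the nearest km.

12777 km

Δφ = -57.5534°,  Δλ = 135.2391°
a = sin²(Δφ/2) + cos φ₁ cos φ₂ sin²(Δλ/2) = 0.709977
c = 2·arcsin(√a) = 2.004191 rad = 114.8317°
d = R·c = 6375 × 2.004191 = 12776.7 km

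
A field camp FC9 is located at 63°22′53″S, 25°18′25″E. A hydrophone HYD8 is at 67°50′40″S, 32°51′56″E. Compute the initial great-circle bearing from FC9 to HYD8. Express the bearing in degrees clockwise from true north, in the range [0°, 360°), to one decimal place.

FC9: φ = -63.38139°, λ = +25.30694°
HYD8: φ = -67.84444°, λ = +32.86556°
Δλ = 7.5586°
y = sin Δλ · cos φ₂ = 0.049607
x = cos φ₁ sin φ₂ − sin φ₁ cos φ₂ cos Δλ = -0.080746
θ = atan2(y, x) = 148.4352° → 148.4352° (mod 360°)

148.4°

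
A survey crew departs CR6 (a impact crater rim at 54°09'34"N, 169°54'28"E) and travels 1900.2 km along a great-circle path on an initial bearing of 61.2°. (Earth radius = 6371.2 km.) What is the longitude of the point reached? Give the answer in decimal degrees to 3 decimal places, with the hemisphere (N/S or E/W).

CR6: φ = +54.15944°, λ = +169.90778°
δ = d/R = 1900.2/6371.2 = 0.298248 rad
φ₂ = arcsin(sin φ₁ cos δ + cos φ₁ sin δ cos θ)
   = arcsin(0.81065·0.95585 + 0.58553·0.29385·0.48175) = 59.06492°
λ₂ = λ₁ + atan2(sin θ sin δ cos φ₁, cos δ − sin φ₁ sin φ₂) = -160.03220°

160.032°W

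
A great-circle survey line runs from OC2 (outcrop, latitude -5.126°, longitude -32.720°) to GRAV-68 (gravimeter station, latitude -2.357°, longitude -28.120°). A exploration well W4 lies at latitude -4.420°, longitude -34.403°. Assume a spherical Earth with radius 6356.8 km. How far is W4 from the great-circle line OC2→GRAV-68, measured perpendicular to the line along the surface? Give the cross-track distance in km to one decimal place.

δ₁₃ = central angle OC2→W4 = 0.031760 rad  (haversine)
θ₁₃ = bearing OC2→W4 = 292.757°,  θ₁₂ = bearing OC2→GRAV-68 = 59.066°
dₓₜ = R·arcsin(sin δ₁₃ · sin(θ₁₃ − θ₁₂)) = 6356.8·arcsin(0.03175·sin(233.691°)) = -162.680 km
|dₓₜ| = 162.680 km

162.7 km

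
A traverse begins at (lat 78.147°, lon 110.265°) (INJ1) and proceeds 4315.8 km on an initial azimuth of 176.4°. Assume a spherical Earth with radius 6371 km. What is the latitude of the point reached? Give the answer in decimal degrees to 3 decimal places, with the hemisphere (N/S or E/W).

δ = d/R = 4315.8/6371 = 0.677413 rad
φ₂ = arcsin(sin φ₁ cos δ + cos φ₁ sin δ cos θ)
   = arcsin(0.97868·0.77920 + 0.20540·0.62678·-0.99803) = 39.35290°
λ₂ = λ₁ + atan2(sin θ sin δ cos φ₁, cos δ − sin φ₁ sin φ₂) = 113.18240°

39.353°N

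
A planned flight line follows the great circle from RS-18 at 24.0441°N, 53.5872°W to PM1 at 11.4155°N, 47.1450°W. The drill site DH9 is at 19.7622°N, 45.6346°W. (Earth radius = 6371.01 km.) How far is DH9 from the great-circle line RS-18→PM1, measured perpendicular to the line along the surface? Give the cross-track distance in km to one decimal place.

534.8 km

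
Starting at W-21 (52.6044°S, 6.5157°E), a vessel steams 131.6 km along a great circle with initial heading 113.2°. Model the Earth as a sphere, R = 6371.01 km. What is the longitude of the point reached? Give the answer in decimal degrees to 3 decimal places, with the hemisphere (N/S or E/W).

8.326°E

δ = d/R = 131.6/6371.01 = 0.020656 rad
φ₂ = arcsin(sin φ₁ cos δ + cos φ₁ sin δ cos θ)
   = arcsin(-0.79446·0.99979 + 0.60731·0.02065·-0.39394) = -53.05695°
λ₂ = λ₁ + atan2(sin θ sin δ cos φ₁, cos δ − sin φ₁ sin φ₂) = 8.32580°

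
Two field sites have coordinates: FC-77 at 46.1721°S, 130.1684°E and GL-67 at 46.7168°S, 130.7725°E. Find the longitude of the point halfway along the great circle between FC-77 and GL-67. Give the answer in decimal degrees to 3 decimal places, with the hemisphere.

Bx = cos φ₂ cos Δλ = 0.685567,  By = cos φ₂ sin Δλ = 0.007229
φₘ = atan2(sin φ₁ + sin φ₂, √((cos φ₁ + Bx)² + By²)) = -46.44485°
λₘ = λ₁ + atan2(By, cos φ₁ + Bx) = 130.46894°

130.469°E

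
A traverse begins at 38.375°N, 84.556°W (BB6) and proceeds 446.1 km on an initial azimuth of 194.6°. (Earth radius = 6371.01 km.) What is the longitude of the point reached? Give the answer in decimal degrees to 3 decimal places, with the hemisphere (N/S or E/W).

δ = d/R = 446.1/6371.01 = 0.070020 rad
φ₂ = arcsin(sin φ₁ cos δ + cos φ₁ sin δ cos θ)
   = arcsin(0.62081·0.99755 + 0.78396·0.06996·-0.96771) = 34.48615°
λ₂ = λ₁ + atan2(sin θ sin δ cos φ₁, cos δ − sin φ₁ sin φ₂) = -85.78197°

85.782°W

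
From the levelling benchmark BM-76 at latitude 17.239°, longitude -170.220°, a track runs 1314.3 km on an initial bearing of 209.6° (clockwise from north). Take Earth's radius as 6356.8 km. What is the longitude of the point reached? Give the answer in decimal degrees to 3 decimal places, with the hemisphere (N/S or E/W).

δ = d/R = 1314.3/6356.8 = 0.206755 rad
φ₂ = arcsin(sin φ₁ cos δ + cos φ₁ sin δ cos θ)
   = arcsin(0.29636·0.97870 + 0.95508·0.20529·-0.86949) = 6.86732°
λ₂ = λ₁ + atan2(sin θ sin δ cos φ₁, cos δ − sin φ₁ sin φ₂) = -176.08193°

176.082°W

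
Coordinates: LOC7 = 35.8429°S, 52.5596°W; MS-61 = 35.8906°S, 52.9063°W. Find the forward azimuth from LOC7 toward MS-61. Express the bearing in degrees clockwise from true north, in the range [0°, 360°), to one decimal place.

Δλ = -0.3467°
y = sin Δλ · cos φ₂ = -0.004902
x = cos φ₁ sin φ₂ − sin φ₁ cos φ₂ cos Δλ = -0.000841
θ = atan2(y, x) = -99.7371° → 260.2629° (mod 360°)

260.3°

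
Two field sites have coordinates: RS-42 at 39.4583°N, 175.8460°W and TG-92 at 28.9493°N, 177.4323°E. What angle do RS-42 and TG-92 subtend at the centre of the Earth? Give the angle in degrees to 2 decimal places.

11.88°

Δφ = -10.5090°,  Δλ = -6.7217°
a = sin²(Δφ/2) + cos φ₁ cos φ₂ sin²(Δλ/2) = 0.010709
c = 2·arcsin(√a) = 0.207338 rad = 11.8796°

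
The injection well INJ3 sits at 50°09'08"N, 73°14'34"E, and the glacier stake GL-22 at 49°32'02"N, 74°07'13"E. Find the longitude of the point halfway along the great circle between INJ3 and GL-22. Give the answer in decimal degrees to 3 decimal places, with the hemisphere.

73.684°E

INJ3: φ = +50.15222°, λ = +73.24278°
GL-22: φ = +49.53389°, λ = +74.12028°
Bx = cos φ₂ cos Δλ = 0.648922,  By = cos φ₂ sin Δλ = 0.009939
φₘ = atan2(sin φ₁ + sin φ₂, √((cos φ₁ + Bx)² + By²)) = 49.84388°
λₘ = λ₁ + atan2(By, cos φ₁ + Bx) = 73.68433°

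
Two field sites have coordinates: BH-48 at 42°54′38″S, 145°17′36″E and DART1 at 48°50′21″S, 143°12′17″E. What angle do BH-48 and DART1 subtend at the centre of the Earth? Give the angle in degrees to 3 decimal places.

6.104°

BH-48: φ = -42.91056°, λ = +145.29333°
DART1: φ = -48.83917°, λ = +143.20472°
Δφ = -5.9286°,  Δλ = -2.0886°
a = sin²(Δφ/2) + cos φ₁ cos φ₂ sin²(Δλ/2) = 0.002834
c = 2·arcsin(√a) = 0.106529 rad = 6.1037°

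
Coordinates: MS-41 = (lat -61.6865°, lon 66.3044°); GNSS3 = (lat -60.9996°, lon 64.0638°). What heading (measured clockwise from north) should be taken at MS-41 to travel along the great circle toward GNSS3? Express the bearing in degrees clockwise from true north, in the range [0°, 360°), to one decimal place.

301.6°

Δλ = -2.2406°
y = sin Δλ · cos φ₂ = -0.018954
x = cos φ₁ sin φ₂ − sin φ₁ cos φ₂ cos Δλ = 0.011662
θ = atan2(y, x) = -58.3971° → 301.6029° (mod 360°)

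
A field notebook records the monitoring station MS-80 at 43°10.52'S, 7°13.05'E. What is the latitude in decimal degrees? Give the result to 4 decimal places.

43.1753°S

43° + 10.52′/60 = 43 + 0.17533 = 43.1753°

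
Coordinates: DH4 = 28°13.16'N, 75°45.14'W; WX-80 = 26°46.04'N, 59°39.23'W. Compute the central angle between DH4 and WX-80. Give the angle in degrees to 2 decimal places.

DH4: φ = +28.21933°, λ = -75.75233°
WX-80: φ = +26.76733°, λ = -59.65383°
Δφ = -1.4520°,  Δλ = 16.0985°
a = sin²(Δφ/2) + cos φ₁ cos φ₂ sin²(Δλ/2) = 0.015586
c = 2·arcsin(√a) = 0.250338 rad = 14.3433°

14.34°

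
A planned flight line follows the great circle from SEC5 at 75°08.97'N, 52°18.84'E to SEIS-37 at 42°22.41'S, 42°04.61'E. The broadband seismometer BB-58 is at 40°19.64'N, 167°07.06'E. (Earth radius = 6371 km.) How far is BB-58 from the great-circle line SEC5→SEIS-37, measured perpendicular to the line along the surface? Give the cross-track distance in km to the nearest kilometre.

4211 km

SEC5: φ = +75.14950°, λ = +52.31400°
SEIS-37: φ = -42.37350°, λ = +42.07683°
BB-58: φ = +40.32733°, λ = +167.11767°
δ₁₃ = central angle SEC5→BB-58 = 0.996113 rad  (haversine)
θ₁₃ = bearing SEC5→BB-58 = 55.535°,  θ₁₂ = bearing SEC5→SEIS-37 = 188.529°
dₓₜ = R·arcsin(sin δ₁₃ · sin(θ₁₃ − θ₁₂)) = 6371·arcsin(0.83936·sin(-132.994°)) = -4211.412 km
|dₓₜ| = 4211.412 km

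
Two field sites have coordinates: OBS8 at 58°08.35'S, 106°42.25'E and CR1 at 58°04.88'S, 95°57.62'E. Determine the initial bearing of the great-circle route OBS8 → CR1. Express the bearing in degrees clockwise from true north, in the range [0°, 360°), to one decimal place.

OBS8: φ = -58.13917°, λ = +106.70417°
CR1: φ = -58.08133°, λ = +95.96033°
Δλ = -10.7438°
y = sin Δλ · cos φ₂ = -0.098562
x = cos φ₁ sin φ₂ − sin φ₁ cos φ₂ cos Δλ = -0.006862
θ = atan2(y, x) = -93.9828° → 266.0172° (mod 360°)

266.0°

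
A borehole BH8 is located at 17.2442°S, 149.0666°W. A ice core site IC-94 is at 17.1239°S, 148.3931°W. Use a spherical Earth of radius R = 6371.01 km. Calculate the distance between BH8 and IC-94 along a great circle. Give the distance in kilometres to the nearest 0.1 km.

72.8 km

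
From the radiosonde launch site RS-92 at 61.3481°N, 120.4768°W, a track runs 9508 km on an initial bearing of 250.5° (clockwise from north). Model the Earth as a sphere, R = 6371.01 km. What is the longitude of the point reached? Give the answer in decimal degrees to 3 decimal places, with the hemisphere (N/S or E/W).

168.850°E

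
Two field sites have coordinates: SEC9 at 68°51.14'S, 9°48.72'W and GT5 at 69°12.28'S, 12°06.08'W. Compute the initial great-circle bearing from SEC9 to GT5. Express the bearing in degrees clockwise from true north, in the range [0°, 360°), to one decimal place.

SEC9: φ = -68.85233°, λ = -9.81200°
GT5: φ = -69.20467°, λ = -12.10133°
Δλ = -2.2893°
y = sin Δλ · cos φ₂ = -0.014182
x = cos φ₁ sin φ₂ − sin φ₁ cos φ₂ cos Δλ = -0.006414
θ = atan2(y, x) = -114.3343° → 245.6657° (mod 360°)

245.7°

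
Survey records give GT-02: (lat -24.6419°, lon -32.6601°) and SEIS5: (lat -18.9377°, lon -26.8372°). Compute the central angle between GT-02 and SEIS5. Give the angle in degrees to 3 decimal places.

7.857°

Δφ = 5.7042°,  Δλ = 5.8229°
a = sin²(Δφ/2) + cos φ₁ cos φ₂ sin²(Δλ/2) = 0.004694
c = 2·arcsin(√a) = 0.137131 rad = 7.8570°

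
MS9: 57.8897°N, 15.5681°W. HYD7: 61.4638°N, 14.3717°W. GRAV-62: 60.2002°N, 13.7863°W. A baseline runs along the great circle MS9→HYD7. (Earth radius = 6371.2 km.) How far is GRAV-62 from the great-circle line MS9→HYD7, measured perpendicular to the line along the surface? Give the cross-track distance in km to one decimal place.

56.5 km

δ₁₃ = central angle MS9→GRAV-62 = 0.043379 rad  (haversine)
θ₁₃ = bearing MS9→GRAV-62 = 20.875°,  θ₁₂ = bearing MS9→HYD7 = 9.078°
dₓₜ = R·arcsin(sin δ₁₃ · sin(θ₁₃ − θ₁₂)) = 6371.2·arcsin(0.04336·sin(11.797°)) = 56.488 km
|dₓₜ| = 56.488 km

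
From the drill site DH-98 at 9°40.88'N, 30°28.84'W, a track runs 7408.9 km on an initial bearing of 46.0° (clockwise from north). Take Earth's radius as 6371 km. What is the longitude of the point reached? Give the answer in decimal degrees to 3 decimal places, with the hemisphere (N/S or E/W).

DH-98: φ = +9.68133°, λ = -30.48067°
δ = d/R = 7408.9/6371 = 1.162910 rad
φ₂ = arcsin(sin φ₁ cos δ + cos φ₁ sin δ cos θ)
   = arcsin(0.16817·0.39667 + 0.98576·0.91796·0.69466) = 44.05075°
λ₂ = λ₁ + atan2(sin θ sin δ cos φ₁, cos δ − sin φ₁ sin φ₂) = 36.26301°

36.263°E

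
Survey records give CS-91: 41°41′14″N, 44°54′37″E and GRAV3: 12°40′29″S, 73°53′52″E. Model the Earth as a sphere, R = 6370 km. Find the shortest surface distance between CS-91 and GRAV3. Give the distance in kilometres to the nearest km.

6734 km

CS-91: φ = +41.68722°, λ = +44.91028°
GRAV3: φ = -12.67472°, λ = +73.89778°
Δφ = -54.3619°,  Δλ = 28.9875°
a = sin²(Δφ/2) + cos φ₁ cos φ₂ sin²(Δλ/2) = 0.254305
c = 2·arcsin(√a) = 1.057112 rad = 60.5681°
d = R·c = 6370 × 1.057112 = 6733.8 km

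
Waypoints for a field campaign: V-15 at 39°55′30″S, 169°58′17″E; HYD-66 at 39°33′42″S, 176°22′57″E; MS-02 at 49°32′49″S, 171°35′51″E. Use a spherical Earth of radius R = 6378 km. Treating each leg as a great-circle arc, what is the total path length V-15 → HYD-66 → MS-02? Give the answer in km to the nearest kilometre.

V-15: φ = -39.92500°, λ = +169.97139°
HYD-66: φ = -39.56167°, λ = +176.38250°
MS-02: φ = -49.54694°, λ = +171.59750°
V-15→HYD-66: c = 0.086253 rad, d = 550.12 km
HYD-66→MS-02: c = 0.184059 rad, d = 1173.93 km
Total = 550.12 + 1173.93 = 1724.04 km

1724 km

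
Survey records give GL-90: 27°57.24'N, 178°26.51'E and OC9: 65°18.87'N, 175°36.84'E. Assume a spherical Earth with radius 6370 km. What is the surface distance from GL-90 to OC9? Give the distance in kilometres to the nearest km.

GL-90: φ = +27.95400°, λ = +178.44183°
OC9: φ = +65.31450°, λ = +175.61400°
Δφ = 37.3605°,  Δλ = -2.8278°
a = sin²(Δφ/2) + cos φ₁ cos φ₂ sin²(Δλ/2) = 0.102808
c = 2·arcsin(√a) = 0.652804 rad = 37.4029°
d = R·c = 6370 × 0.652804 = 4158.4 km

4158 km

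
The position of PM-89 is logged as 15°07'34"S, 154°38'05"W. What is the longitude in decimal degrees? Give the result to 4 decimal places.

154.6347°W

154° + 38′/60 + 5″/3600 = 154 + 0.63333 + 0.00139 = 154.6347°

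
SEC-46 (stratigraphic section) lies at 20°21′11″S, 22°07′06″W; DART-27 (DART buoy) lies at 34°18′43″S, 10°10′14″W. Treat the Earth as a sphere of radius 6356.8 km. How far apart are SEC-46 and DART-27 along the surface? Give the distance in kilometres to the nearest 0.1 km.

1942.1 km

SEC-46: φ = -20.35306°, λ = -22.11833°
DART-27: φ = -34.31194°, λ = -10.17056°
Δφ = -13.9589°,  Δλ = 11.9478°
a = sin²(Δφ/2) + cos φ₁ cos φ₂ sin²(Δλ/2) = 0.023154
c = 2·arcsin(√a) = 0.305513 rad = 17.5046°
d = R·c = 6356.8 × 0.305513 = 1942.1 km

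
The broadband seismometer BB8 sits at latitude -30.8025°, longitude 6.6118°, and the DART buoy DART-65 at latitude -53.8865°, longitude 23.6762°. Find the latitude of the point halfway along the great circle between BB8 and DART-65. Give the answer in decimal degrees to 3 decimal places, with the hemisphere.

42.651°S

Bx = cos φ₂ cos Δλ = 0.563439,  By = cos φ₂ sin Δλ = 0.172953
φₘ = atan2(sin φ₁ + sin φ₂, √((cos φ₁ + Bx)² + By²)) = -42.65099°
λₘ = λ₁ + atan2(By, cos φ₁ + Bx) = 13.54463°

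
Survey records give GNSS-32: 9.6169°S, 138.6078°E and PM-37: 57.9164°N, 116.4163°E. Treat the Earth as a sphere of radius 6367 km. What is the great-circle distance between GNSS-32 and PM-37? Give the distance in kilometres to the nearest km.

7770 km

Δφ = 67.5333°,  Δλ = -22.1915°
a = sin²(Δφ/2) + cos φ₁ cos φ₂ sin²(Δλ/2) = 0.328323
c = 2·arcsin(√a) = 1.220310 rad = 69.9186°
d = R·c = 6367 × 1.220310 = 7769.7 km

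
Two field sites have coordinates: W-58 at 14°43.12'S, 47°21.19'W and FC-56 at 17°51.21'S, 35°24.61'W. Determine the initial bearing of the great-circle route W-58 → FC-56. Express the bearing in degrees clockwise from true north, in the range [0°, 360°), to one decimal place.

106.9°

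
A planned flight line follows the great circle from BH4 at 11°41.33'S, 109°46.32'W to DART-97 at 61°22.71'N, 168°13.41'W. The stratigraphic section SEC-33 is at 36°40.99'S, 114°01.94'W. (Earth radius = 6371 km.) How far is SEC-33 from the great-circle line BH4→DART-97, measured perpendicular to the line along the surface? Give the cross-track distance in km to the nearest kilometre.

1462 km

BH4: φ = -11.68883°, λ = -109.77200°
DART-97: φ = +61.37850°, λ = -168.22350°
SEC-33: φ = -36.68317°, λ = -114.03233°
δ₁₃ = central angle BH4→SEC-33 = 0.441341 rad  (haversine)
θ₁₃ = bearing BH4→SEC-33 = 188.017°,  θ₁₂ = bearing BH4→DART-97 = 335.848°
dₓₜ = R·arcsin(sin δ₁₃ · sin(θ₁₃ − θ₁₂)) = 6371·arcsin(0.42715·sin(-147.831°)) = -1461.713 km
|dₓₜ| = 1461.713 km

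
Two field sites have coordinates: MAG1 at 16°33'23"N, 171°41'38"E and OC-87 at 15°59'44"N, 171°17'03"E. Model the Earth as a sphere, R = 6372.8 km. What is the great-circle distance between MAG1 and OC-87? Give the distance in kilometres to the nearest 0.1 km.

76.2 km

MAG1: φ = +16.55639°, λ = +171.69389°
OC-87: φ = +15.99556°, λ = +171.28417°
Δφ = -0.5608°,  Δλ = -0.4097°
a = sin²(Δφ/2) + cos φ₁ cos φ₂ sin²(Δλ/2) = 0.000036
c = 2·arcsin(√a) = 0.011955 rad = 0.6850°
d = R·c = 6372.8 × 0.011955 = 76.2 km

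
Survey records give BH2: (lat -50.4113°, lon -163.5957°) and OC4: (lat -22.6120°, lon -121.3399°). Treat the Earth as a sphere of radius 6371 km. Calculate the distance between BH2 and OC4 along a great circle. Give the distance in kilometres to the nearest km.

Δφ = 27.7993°,  Δλ = 42.2558°
a = sin²(Δφ/2) + cos φ₁ cos φ₂ sin²(Δλ/2) = 0.134140
c = 2·arcsin(√a) = 0.749953 rad = 42.9691°
d = R·c = 6371 × 0.749953 = 4778.0 km

4778 km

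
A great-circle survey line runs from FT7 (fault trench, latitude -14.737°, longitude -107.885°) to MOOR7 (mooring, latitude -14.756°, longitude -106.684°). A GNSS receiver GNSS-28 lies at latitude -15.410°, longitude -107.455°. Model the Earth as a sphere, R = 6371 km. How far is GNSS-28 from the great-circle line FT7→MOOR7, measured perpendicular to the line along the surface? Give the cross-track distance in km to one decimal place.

74.0 km

δ₁₃ = central angle FT7→GNSS-28 = 0.013802 rad  (haversine)
θ₁₃ = bearing FT7→GNSS-28 = 148.383°,  θ₁₂ = bearing FT7→MOOR7 = 91.090°
dₓₜ = R·arcsin(sin δ₁₃ · sin(θ₁₃ − θ₁₂)) = 6371·arcsin(0.01380·sin(57.293°)) = 73.988 km
|dₓₜ| = 73.988 km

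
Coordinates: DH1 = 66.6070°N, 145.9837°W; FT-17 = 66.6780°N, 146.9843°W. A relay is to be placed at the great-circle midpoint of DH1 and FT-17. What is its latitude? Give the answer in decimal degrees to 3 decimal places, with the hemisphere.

Bx = cos φ₂ cos Δλ = 0.395838,  By = cos φ₂ sin Δλ = -0.006914
φₘ = atan2(sin φ₁ + sin φ₂, √((cos φ₁ + Bx)² + By²)) = 66.64330°
λₘ = λ₁ + atan2(By, cos φ₁ + Bx) = -146.48328°

66.643°N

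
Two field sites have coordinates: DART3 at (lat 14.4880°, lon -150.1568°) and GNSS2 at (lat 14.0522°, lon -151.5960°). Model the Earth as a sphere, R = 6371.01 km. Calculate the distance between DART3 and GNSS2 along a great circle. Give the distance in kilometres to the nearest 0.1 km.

162.5 km

Δφ = -0.4358°,  Δλ = -1.4392°
a = sin²(Δφ/2) + cos φ₁ cos φ₂ sin²(Δλ/2) = 0.000163
c = 2·arcsin(√a) = 0.025504 rad = 1.4613°
d = R·c = 6371.01 × 0.025504 = 162.5 km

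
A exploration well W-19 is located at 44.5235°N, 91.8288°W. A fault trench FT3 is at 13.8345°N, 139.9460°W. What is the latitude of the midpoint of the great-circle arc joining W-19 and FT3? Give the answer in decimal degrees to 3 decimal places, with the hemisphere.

31.387°N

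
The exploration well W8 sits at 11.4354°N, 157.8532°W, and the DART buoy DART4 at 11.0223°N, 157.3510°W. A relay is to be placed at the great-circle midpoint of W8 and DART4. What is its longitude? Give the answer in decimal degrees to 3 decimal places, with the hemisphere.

157.602°W

Bx = cos φ₂ cos Δλ = 0.981515,  By = cos φ₂ sin Δλ = 0.008603
φₘ = atan2(sin φ₁ + sin φ₂, √((cos φ₁ + Bx)² + By²)) = 11.22896°
λₘ = λ₁ + atan2(By, cos φ₁ + Bx) = -157.60192°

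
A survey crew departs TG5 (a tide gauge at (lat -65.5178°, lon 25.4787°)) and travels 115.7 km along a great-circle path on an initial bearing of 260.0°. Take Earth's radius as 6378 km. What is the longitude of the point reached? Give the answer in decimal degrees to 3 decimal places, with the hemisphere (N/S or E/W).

22.993°E

δ = d/R = 115.7/6378 = 0.018140 rad
φ₂ = arcsin(sin φ₁ cos δ + cos φ₁ sin δ cos θ)
   = arcsin(-0.91009·0.99984 + 0.41441·0.01814·-0.17365) = -65.67806°
λ₂ = λ₁ + atan2(sin θ sin δ cos φ₁, cos δ − sin φ₁ sin φ₂) = 22.99281°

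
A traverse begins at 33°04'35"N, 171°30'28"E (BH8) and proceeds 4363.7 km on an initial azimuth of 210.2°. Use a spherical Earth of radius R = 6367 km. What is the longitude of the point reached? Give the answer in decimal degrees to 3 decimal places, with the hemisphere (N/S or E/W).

152.930°E

BH8: φ = +33.07639°, λ = +171.50778°
δ = d/R = 4363.7/6367 = 0.685362 rad
φ₂ = arcsin(sin φ₁ cos δ + cos φ₁ sin δ cos θ)
   = arcsin(0.54576·0.77419 + 0.83794·0.63295·-0.86427) = -2.05587°
λ₂ = λ₁ + atan2(sin θ sin δ cos φ₁, cos δ − sin φ₁ sin φ₂) = 152.92991°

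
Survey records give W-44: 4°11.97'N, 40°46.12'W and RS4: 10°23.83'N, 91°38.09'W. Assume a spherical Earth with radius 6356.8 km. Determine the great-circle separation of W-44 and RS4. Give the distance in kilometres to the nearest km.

5634 km

W-44: φ = +4.19950°, λ = -40.76867°
RS4: φ = +10.39717°, λ = -91.63483°
Δφ = 6.1977°,  Δλ = -50.8662°
a = sin²(Δφ/2) + cos φ₁ cos φ₂ sin²(Δλ/2) = 0.183840
c = 2·arcsin(√a) = 0.886252 rad = 50.7785°
d = R·c = 6356.8 × 0.886252 = 5633.7 km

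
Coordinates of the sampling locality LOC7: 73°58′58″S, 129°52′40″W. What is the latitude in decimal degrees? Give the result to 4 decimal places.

73° + 58′/60 + 58″/3600 = 73 + 0.96667 + 0.01611 = 73.9828°

73.9828°S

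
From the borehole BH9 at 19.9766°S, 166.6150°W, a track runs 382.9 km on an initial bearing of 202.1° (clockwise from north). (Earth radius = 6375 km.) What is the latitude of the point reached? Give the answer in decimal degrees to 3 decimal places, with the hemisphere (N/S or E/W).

δ = d/R = 382.9/6375 = 0.060063 rad
φ₂ = arcsin(sin φ₁ cos δ + cos φ₁ sin δ cos θ)
   = arcsin(-0.34164·0.99820 + 0.93983·0.06003·-0.92653) = -23.15939°
λ₂ = λ₁ + atan2(sin θ sin δ cos φ₁, cos δ − sin φ₁ sin φ₂) = -168.02249°

23.159°S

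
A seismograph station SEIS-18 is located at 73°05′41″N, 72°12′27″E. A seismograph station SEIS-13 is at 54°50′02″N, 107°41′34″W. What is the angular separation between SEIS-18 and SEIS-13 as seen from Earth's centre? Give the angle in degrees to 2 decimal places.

52.07°

SEIS-18: φ = +73.09472°, λ = +72.20750°
SEIS-13: φ = +54.83389°, λ = -107.69278°
Δφ = -18.2608°,  Δλ = -179.9003°
a = sin²(Δφ/2) + cos φ₁ cos φ₂ sin²(Δλ/2) = 0.192660
c = 2·arcsin(√a) = 0.908817 rad = 52.0714°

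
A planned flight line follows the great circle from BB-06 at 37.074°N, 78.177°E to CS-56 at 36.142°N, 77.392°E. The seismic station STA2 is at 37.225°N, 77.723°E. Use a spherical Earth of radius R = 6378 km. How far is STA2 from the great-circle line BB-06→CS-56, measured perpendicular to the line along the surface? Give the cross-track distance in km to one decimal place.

42.8 km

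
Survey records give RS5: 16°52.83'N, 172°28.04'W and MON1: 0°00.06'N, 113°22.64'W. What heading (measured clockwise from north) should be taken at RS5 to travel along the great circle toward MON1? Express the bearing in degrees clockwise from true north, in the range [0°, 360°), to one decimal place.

RS5: φ = +16.88050°, λ = -172.46733°
MON1: φ = +0.00100°, λ = -113.37733°
Δλ = 59.0900°
y = sin Δλ · cos φ₂ = 0.857975
x = cos φ₁ sin φ₂ − sin φ₁ cos φ₂ cos Δλ = -0.149147
θ = atan2(y, x) = 99.8615° → 99.8615° (mod 360°)

99.9°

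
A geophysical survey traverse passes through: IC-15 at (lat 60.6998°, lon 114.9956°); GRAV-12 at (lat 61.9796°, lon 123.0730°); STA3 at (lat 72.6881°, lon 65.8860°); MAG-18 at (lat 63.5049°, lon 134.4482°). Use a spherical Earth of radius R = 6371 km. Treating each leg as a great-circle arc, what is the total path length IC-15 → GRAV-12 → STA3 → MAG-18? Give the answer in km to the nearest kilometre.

5873 km

IC-15→GRAV-12: c = 0.071153 rad, d = 453.32 km
GRAV-12→STA3: c = 0.406413 rad, d = 2589.26 km
STA3→MAG-18: c = 0.444212 rad, d = 2830.07 km
Total = 453.32 + 2589.26 + 2830.07 = 5872.65 km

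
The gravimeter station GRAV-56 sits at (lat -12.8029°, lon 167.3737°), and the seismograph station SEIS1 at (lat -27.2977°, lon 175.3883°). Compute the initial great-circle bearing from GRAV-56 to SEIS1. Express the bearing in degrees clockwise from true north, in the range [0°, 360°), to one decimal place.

Δλ = 8.0146°
y = sin Δλ · cos φ₂ = 0.123898
x = cos φ₁ sin φ₂ − sin φ₁ cos φ₂ cos Δλ = -0.252216
θ = atan2(y, x) = 153.8379° → 153.8379° (mod 360°)

153.8°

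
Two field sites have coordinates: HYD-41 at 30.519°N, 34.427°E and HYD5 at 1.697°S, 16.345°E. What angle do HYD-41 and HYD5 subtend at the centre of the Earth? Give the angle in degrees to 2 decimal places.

36.53°

Δφ = -32.2160°,  Δλ = -18.0820°
a = sin²(Δφ/2) + cos φ₁ cos φ₂ sin²(Δλ/2) = 0.098241
c = 2·arcsin(√a) = 0.637614 rad = 36.5326°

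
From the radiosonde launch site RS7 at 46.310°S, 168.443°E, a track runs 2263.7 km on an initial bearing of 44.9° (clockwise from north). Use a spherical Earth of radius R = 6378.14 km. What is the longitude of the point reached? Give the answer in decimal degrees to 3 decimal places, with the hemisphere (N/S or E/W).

175.011°W

δ = d/R = 2263.7/6378.14 = 0.354915 rad
φ₂ = arcsin(sin φ₁ cos δ + cos φ₁ sin δ cos θ)
   = arcsin(-0.72309·0.93768 + 0.69076·0.34751·0.70834) = -30.52992°
λ₂ = λ₁ + atan2(sin θ sin δ cos φ₁, cos δ − sin φ₁ sin φ₂) = -175.01138°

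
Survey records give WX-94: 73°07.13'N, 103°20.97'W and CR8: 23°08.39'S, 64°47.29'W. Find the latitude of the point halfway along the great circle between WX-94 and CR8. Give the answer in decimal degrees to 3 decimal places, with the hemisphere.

25.911°N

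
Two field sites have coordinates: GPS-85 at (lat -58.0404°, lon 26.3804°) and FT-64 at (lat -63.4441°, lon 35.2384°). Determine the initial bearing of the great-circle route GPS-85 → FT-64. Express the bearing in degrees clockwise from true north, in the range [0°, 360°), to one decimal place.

145.1°

Δλ = 8.8580°
y = sin Δλ · cos φ₂ = 0.068843
x = cos φ₁ sin φ₂ − sin φ₁ cos φ₂ cos Δλ = -0.098697
θ = atan2(y, x) = 145.1035° → 145.1035° (mod 360°)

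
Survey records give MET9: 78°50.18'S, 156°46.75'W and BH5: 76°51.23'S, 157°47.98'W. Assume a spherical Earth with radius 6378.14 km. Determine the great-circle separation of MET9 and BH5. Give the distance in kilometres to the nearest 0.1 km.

MET9: φ = -78.83633°, λ = -156.77917°
BH5: φ = -76.85383°, λ = -157.79967°
Δφ = 1.9825°,  Δλ = -1.0205°
a = sin²(Δφ/2) + cos φ₁ cos φ₂ sin²(Δλ/2) = 0.000303
c = 2·arcsin(√a) = 0.034802 rad = 1.9940°
d = R·c = 6378.14 × 0.034802 = 222.0 km

222.0 km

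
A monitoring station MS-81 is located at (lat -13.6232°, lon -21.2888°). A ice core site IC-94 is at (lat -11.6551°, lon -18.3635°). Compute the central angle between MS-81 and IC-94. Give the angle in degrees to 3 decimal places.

3.467°

Δφ = 1.9681°,  Δλ = 2.9253°
a = sin²(Δφ/2) + cos φ₁ cos φ₂ sin²(Δλ/2) = 0.000915
c = 2·arcsin(√a) = 0.060511 rad = 3.4670°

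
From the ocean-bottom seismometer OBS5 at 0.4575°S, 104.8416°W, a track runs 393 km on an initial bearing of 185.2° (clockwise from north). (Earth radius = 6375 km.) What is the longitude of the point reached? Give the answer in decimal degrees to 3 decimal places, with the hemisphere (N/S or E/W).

105.162°W

δ = d/R = 393/6375 = 0.061647 rad
φ₂ = arcsin(sin φ₁ cos δ + cos φ₁ sin δ cos θ)
   = arcsin(-0.00798·0.99810 + 0.99997·0.06161·-0.99588) = -3.97505°
λ₂ = λ₁ + atan2(sin θ sin δ cos φ₁, cos δ − sin φ₁ sin φ₂) = -105.16230°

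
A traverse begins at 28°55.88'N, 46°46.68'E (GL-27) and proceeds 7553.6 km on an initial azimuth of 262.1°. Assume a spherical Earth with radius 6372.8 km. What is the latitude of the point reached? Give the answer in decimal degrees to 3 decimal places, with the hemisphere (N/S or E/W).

GL-27: φ = +28.93133°, λ = +46.77800°
δ = d/R = 7553.6/6372.8 = 1.185287 rad
φ₂ = arcsin(sin φ₁ cos δ + cos φ₁ sin δ cos θ)
   = arcsin(0.48376·0.37603 + 0.87520·0.92661·-0.13744) = 4.03961°
λ₂ = λ₁ + atan2(sin θ sin δ cos φ₁, cos δ − sin φ₁ sin φ₂) = -20.16258°

4.040°N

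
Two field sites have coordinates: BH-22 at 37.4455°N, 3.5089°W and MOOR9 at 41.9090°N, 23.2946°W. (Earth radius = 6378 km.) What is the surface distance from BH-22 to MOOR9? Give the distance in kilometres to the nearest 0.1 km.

Δφ = 4.4635°,  Δλ = -19.7857°
a = sin²(Δφ/2) + cos φ₁ cos φ₂ sin²(Δλ/2) = 0.018957
c = 2·arcsin(√a) = 0.276245 rad = 15.8277°
d = R·c = 6378 × 0.276245 = 1761.9 km

1761.9 km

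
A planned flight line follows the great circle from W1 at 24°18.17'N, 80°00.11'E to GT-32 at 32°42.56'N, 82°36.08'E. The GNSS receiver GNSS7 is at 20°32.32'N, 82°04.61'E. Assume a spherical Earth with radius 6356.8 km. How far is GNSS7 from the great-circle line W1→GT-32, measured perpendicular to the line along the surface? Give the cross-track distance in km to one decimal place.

W1: φ = +24.30283°, λ = +80.00183°
GT-32: φ = +32.70933°, λ = +82.60133°
GNSS7: φ = +20.53867°, λ = +82.07683°
δ₁₃ = central angle W1→GNSS7 = 0.073731 rad  (haversine)
θ₁₃ = bearing W1→GNSS7 = 152.595°,  θ₁₂ = bearing W1→GT-32 = 14.596°
dₓₜ = R·arcsin(sin δ₁₃ · sin(θ₁₃ − θ₁₂)) = 6356.8·arcsin(0.07366·sin(137.999°)) = 313.465 km
|dₓₜ| = 313.465 km

313.5 km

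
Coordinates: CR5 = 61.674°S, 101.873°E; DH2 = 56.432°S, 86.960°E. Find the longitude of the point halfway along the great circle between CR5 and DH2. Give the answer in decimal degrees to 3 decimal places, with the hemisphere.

93.844°E

Bx = cos φ₂ cos Δλ = 0.534302,  By = cos φ₂ sin Δλ = -0.142297
φₘ = atan2(sin φ₁ + sin φ₂, √((cos φ₁ + Bx)² + By²)) = -59.26591°
λₘ = λ₁ + atan2(By, cos φ₁ + Bx) = 93.84401°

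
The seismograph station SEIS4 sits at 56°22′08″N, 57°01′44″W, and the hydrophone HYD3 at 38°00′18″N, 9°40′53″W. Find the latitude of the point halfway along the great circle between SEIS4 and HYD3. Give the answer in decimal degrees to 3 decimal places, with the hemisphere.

49.604°N

SEIS4: φ = +56.36889°, λ = -57.02889°
HYD3: φ = +38.00500°, λ = -9.68139°
Bx = cos φ₂ cos Δλ = 0.533880,  By = cos φ₂ sin Δλ = 0.579524
φₘ = atan2(sin φ₁ + sin φ₂, √((cos φ₁ + Bx)² + By²)) = 49.60389°
λₘ = λ₁ + atan2(By, cos φ₁ + Bx) = -28.98083°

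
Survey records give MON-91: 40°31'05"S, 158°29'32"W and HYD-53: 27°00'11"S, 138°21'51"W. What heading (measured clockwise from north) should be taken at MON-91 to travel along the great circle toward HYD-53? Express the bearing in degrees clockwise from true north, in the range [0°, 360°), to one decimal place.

57.1°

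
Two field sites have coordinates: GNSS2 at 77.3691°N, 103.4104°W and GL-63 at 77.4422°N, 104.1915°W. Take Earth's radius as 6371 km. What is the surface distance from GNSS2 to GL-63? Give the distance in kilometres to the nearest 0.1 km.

20.6 km

Δφ = 0.0731°,  Δλ = -0.7811°
a = sin²(Δφ/2) + cos φ₁ cos φ₂ sin²(Δλ/2) = 0.000003
c = 2·arcsin(√a) = 0.003235 rad = 0.1853°
d = R·c = 6371 × 0.003235 = 20.6 km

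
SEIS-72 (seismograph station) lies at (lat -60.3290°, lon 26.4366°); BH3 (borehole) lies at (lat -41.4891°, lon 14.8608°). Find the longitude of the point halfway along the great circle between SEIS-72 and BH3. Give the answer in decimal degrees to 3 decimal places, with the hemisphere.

Bx = cos φ₂ cos Δλ = 0.733846,  By = cos φ₂ sin Δλ = -0.150314
φₘ = atan2(sin φ₁ + sin φ₂, √((cos φ₁ + Bx)² + By²)) = -51.04629°
λₘ = λ₁ + atan2(By, cos φ₁ + Bx) = 19.46286°

19.463°E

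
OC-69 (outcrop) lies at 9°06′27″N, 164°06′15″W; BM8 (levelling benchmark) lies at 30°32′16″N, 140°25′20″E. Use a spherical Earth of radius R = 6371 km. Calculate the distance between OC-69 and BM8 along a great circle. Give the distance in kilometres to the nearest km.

6202 km

OC-69: φ = +9.10750°, λ = -164.10417°
BM8: φ = +30.53778°, λ = +140.42222°
Δφ = 21.4303°,  Δλ = -55.4736°
a = sin²(Δφ/2) + cos φ₁ cos φ₂ sin²(Δλ/2) = 0.218779
c = 2·arcsin(√a) = 0.973460 rad = 55.7752°
d = R·c = 6371 × 0.973460 = 6201.9 km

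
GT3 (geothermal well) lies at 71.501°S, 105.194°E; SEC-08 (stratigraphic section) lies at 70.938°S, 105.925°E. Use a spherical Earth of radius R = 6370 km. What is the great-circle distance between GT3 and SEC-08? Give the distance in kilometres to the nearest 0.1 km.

67.8 km

Δφ = 0.5630°,  Δλ = 0.7310°
a = sin²(Δφ/2) + cos φ₁ cos φ₂ sin²(Δλ/2) = 0.000028
c = 2·arcsin(√a) = 0.010650 rad = 0.6102°
d = R·c = 6370 × 0.010650 = 67.8 km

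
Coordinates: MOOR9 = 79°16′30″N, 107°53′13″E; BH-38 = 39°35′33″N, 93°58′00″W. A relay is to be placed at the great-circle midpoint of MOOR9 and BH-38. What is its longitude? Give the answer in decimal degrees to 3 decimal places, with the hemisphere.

100.576°W

MOOR9: φ = +79.27500°, λ = +107.88694°
BH-38: φ = +39.59250°, λ = -93.96667°
Bx = cos φ₂ cos Δλ = -0.715220,  By = cos φ₂ sin Δλ = 0.286844
φₘ = atan2(sin φ₁ + sin φ₂, √((cos φ₁ + Bx)² + By²)) = 69.61692°
λₘ = λ₁ + atan2(By, cos φ₁ + Bx) = -100.57565°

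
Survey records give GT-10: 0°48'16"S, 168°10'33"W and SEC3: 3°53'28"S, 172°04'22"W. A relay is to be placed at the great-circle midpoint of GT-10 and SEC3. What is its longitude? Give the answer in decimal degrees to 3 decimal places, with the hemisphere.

170.122°W

GT-10: φ = -0.80444°, λ = -168.17583°
SEC3: φ = -3.89111°, λ = -172.07278°
Bx = cos φ₂ cos Δλ = 0.995388,  By = cos φ₂ sin Δλ = -0.067805
φₘ = atan2(sin φ₁ + sin φ₂, √((cos φ₁ + Bx)² + By²)) = -2.34913°
λₘ = λ₁ + atan2(By, cos φ₁ + Bx) = -170.12215°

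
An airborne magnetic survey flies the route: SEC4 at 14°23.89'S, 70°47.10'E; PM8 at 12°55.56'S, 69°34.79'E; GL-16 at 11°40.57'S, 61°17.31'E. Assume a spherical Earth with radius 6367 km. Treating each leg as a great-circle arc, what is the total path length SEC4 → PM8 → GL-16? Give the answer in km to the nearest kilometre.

SEC4: φ = -14.39817°, λ = +70.78500°
PM8: φ = -12.92600°, λ = +69.57983°
GL-16: φ = -11.67617°, λ = +61.28850°
SEC4→PM8: c = 0.032832 rad, d = 209.04 km
PM8→GL-16: c = 0.143053 rad, d = 910.82 km
Total = 209.04 + 910.82 = 1119.86 km

1120 km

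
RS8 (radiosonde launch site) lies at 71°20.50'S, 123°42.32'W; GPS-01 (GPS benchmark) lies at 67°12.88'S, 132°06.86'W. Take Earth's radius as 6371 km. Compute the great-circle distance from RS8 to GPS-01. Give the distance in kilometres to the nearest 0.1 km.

RS8: φ = -71.34167°, λ = -123.70533°
GPS-01: φ = -67.21467°, λ = -132.11433°
Δφ = 4.1270°,  Δλ = -8.4090°
a = sin²(Δφ/2) + cos φ₁ cos φ₂ sin²(Δλ/2) = 0.001963
c = 2·arcsin(√a) = 0.088629 rad = 5.0781°
d = R·c = 6371 × 0.088629 = 564.7 km

564.7 km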